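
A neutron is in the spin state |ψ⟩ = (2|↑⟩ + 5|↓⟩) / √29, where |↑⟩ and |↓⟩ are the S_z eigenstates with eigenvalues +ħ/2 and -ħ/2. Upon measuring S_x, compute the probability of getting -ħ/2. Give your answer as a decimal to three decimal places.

0.155

|-x⟩ = (|↑⟩ - |↓⟩)/√2, so ⟨-x|ψ⟩ = (-3) / (√2·√29).
P = |-3|² / 58 = 9/58.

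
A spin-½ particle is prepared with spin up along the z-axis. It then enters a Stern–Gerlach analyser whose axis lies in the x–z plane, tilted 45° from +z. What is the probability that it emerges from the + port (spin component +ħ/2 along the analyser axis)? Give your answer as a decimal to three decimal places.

0.854

For spin-½, the probability of finding spin-up along an axis at angle θ to the initial spin direction is cos²(θ/2); spin-down is sin²(θ/2).
θ = 45°, so P = cos²(22.5°) ≈ 0.854.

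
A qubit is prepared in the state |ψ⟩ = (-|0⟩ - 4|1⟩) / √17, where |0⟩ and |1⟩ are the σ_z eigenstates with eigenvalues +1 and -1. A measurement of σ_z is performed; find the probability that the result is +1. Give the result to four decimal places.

The +1 outcome corresponds to |0⟩. Its amplitude in |ψ⟩ is -1/√17.
P = |-1|² / 17 = 1/17.

0.0588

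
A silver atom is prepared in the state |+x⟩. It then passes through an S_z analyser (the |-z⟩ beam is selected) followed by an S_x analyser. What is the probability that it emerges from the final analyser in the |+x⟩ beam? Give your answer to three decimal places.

First analyser (S_z): from |+x⟩, P(|-z⟩) = 1/2.
After stage 1 the state is |-z⟩; P(|+x⟩) = |⟨+x|-z⟩|² = 1/2.
Joint probability = 1/2 × 1/2 = 0.250.

0.250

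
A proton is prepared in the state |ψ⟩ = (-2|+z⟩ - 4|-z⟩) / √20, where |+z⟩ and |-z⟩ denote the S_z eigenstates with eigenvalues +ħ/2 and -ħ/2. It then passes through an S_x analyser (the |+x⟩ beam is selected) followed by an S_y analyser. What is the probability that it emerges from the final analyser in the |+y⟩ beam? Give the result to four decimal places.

First analyser (S_x): P(|+x⟩) = |⟨+x|ψ⟩|² = 36/40.
After stage 1 the state is |+x⟩; P(|+y⟩) = |⟨+y|+x⟩|² = 1/2.
Joint probability = 36/40 × 1/2 = 0.4500.

0.4500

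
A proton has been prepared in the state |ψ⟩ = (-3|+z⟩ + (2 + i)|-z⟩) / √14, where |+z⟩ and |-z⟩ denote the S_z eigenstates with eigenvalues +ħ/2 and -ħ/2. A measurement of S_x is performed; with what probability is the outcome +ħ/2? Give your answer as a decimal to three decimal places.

|+x⟩ = (|+z⟩ + |-z⟩)/√2, so ⟨+x|ψ⟩ = (-1 + i) / (√2·√14).
P = |-1 + i|² / 28 = 2/28.

0.071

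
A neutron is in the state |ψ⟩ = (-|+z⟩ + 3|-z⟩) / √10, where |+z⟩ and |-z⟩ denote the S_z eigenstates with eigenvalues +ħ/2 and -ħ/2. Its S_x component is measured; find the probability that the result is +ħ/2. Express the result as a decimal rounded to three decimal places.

0.200

|+x⟩ = (|+z⟩ + |-z⟩)/√2, so ⟨+x|ψ⟩ = (2) / (√2·√10).
P = |2|² / 20 = 4/20.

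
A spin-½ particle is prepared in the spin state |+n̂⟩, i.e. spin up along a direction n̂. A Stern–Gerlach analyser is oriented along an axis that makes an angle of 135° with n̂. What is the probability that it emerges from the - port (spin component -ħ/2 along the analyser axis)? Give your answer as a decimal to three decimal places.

0.854

For spin-½, the probability of finding spin-up along an axis at angle θ to the initial spin direction is cos²(θ/2); spin-down is sin²(θ/2).
θ = 135°, so P = sin²(67.5°) ≈ 0.854.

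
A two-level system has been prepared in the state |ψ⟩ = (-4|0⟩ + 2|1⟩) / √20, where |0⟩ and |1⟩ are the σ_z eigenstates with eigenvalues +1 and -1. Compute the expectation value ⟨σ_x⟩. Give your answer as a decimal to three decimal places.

-0.800

⟨σ_x⟩ = 2 Re(a* b)/(|a|²+|b|²) with a = -4, b = 2.
a* b = -8, so ⟨σ_x⟩ = -16/20.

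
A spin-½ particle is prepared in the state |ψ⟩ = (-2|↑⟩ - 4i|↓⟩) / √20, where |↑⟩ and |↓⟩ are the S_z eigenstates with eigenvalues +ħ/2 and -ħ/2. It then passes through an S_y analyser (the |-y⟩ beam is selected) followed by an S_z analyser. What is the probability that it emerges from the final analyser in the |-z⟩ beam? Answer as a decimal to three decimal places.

First analyser (S_y): P(|-y⟩) = |⟨-y|ψ⟩|² = 4/40.
After stage 1 the state is |-y⟩; P(|-z⟩) = |⟨-z|-y⟩|² = 1/2.
Joint probability = 4/40 × 1/2 = 0.050.

0.050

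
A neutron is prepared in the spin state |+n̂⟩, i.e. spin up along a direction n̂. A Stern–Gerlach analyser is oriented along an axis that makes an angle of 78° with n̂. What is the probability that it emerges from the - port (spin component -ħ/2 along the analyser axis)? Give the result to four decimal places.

For spin-½, the probability of finding spin-up along an axis at angle θ to the initial spin direction is cos²(θ/2); spin-down is sin²(θ/2).
θ = 78°, so P = sin²(39°) ≈ 0.3960.

0.3960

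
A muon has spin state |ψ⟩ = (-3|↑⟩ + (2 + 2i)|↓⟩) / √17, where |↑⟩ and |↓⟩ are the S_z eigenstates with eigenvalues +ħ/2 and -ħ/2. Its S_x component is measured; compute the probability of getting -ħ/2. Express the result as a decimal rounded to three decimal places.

|-x⟩ = (|↑⟩ - |↓⟩)/√2, so ⟨-x|ψ⟩ = (-5 - 2i) / (√2·√17).
P = |-5 - 2i|² / 34 = 29/34.

0.853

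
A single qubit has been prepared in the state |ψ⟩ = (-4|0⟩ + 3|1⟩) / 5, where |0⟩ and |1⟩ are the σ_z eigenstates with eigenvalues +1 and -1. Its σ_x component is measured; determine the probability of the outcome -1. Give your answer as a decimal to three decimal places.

0.980

|-x⟩ = (|0⟩ - |1⟩)/√2, so ⟨-x|ψ⟩ = (-7) / (√2·5).
P = |-7|² / 50 = 49/50.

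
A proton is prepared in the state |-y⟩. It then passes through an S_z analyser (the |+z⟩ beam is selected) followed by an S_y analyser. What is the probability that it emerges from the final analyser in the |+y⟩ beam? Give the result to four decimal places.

0.2500

First analyser (S_z): from |-y⟩, P(|+z⟩) = 1/2.
After stage 1 the state is |+z⟩; P(|+y⟩) = |⟨+y|+z⟩|² = 1/2.
Joint probability = 1/2 × 1/2 = 0.2500.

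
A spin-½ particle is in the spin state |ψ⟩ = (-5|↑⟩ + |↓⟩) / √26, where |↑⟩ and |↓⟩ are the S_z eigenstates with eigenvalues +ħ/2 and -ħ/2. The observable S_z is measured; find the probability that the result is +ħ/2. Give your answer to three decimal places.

0.962

The +ħ/2 outcome corresponds to |↑⟩. Its amplitude in |ψ⟩ is -5/√26.
P = |-5|² / 26 = 25/26.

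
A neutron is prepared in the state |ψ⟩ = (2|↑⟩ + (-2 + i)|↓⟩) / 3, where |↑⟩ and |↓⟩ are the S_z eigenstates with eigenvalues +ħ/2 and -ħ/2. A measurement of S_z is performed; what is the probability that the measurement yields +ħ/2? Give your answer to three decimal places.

0.444

The +ħ/2 outcome corresponds to |↑⟩. Its amplitude in |ψ⟩ is 2/3.
P = |2|² / 9 = 4/9.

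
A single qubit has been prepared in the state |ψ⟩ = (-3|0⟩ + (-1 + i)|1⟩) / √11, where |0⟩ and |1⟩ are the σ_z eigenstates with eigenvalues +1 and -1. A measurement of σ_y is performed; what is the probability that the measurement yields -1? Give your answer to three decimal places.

0.773

|-y⟩ = (|0⟩ - i|1⟩)/√2, so ⟨-y|ψ⟩ = (-4 - i) / (√2·√11).
P = |-4 - i|² / 22 = 17/22.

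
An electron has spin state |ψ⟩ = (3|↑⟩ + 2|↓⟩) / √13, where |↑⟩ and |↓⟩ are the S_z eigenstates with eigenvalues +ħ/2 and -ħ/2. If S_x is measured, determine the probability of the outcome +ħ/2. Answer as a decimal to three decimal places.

0.962

|+x⟩ = (|↑⟩ + |↓⟩)/√2, so ⟨+x|ψ⟩ = (5) / (√2·√13).
P = |5|² / 26 = 25/26.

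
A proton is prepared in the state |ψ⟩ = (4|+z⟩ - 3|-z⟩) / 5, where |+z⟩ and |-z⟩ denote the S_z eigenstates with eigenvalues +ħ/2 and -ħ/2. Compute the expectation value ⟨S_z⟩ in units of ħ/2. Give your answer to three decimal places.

⟨σ_z⟩ = |a|² - |b|² divided by |a|²+|b|², with a, b the |+z⟩, |-z⟩ amplitudes.
= (16 - 9)/25 = 7/25.
⟨S_z⟩ = (ħ/2)·⟨σ_z⟩.

0.280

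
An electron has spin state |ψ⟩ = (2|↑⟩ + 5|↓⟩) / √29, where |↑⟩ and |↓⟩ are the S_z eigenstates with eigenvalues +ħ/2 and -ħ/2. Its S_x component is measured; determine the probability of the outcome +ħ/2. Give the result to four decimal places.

|+x⟩ = (|↑⟩ + |↓⟩)/√2, so ⟨+x|ψ⟩ = (7) / (√2·√29).
P = |7|² / 58 = 49/58.

0.8448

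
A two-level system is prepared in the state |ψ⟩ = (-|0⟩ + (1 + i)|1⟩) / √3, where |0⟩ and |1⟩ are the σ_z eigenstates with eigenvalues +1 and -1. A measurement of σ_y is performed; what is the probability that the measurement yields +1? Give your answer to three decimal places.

0.167

|+y⟩ = (|0⟩ + i|1⟩)/√2, so ⟨+y|ψ⟩ = (-i) / (√2·√3).
P = |-i|² / 6 = 1/6.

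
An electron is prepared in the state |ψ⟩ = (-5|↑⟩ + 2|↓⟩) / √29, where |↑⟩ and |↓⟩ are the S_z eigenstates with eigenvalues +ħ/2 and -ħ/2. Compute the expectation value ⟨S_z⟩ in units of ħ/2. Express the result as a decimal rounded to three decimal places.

⟨σ_z⟩ = |a|² - |b|² divided by |a|²+|b|², with a, b the |↑⟩, |↓⟩ amplitudes.
= (25 - 4)/29 = 21/29.
⟨S_z⟩ = (ħ/2)·⟨σ_z⟩.

0.724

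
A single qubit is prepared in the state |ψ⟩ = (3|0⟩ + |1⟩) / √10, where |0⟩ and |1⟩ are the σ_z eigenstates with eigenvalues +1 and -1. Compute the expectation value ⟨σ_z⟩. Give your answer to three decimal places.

0.800

⟨σ_z⟩ = |a|² - |b|² divided by |a|²+|b|², with a, b the |0⟩, |1⟩ amplitudes.
= (9 - 1)/10 = 8/10.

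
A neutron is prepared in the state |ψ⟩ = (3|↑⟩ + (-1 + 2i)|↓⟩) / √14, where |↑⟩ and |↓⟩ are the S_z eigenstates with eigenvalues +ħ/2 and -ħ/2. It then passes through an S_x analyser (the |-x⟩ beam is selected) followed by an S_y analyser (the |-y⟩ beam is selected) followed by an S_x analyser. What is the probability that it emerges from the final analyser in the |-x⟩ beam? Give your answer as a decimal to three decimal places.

0.179

First analyser (S_x): P(|-x⟩) = |⟨-x|ψ⟩|² = 20/28.
After stage 1 the state is |-x⟩; P(|-y⟩) = |⟨-y|-x⟩|² = 1/2.
After stage 2 the state is |-y⟩; P(|-x⟩) = |⟨-x|-y⟩|² = 1/2.
Joint probability = 20/28 × 1/2 × 1/2 = 0.179.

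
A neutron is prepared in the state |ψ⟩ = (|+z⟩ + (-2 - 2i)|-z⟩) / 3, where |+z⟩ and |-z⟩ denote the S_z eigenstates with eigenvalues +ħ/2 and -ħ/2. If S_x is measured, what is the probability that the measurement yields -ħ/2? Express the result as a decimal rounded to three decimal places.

0.722

|-x⟩ = (|+z⟩ - |-z⟩)/√2, so ⟨-x|ψ⟩ = (3 + 2i) / (√2·3).
P = |3 + 2i|² / 18 = 13/18.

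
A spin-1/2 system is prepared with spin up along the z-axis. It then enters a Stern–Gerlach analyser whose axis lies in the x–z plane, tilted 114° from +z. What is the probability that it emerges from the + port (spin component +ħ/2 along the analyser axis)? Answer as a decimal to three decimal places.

0.297

For spin-½, the probability of finding spin-up along an axis at angle θ to the initial spin direction is cos²(θ/2); spin-down is sin²(θ/2).
θ = 114°, so P = cos²(57°) ≈ 0.297.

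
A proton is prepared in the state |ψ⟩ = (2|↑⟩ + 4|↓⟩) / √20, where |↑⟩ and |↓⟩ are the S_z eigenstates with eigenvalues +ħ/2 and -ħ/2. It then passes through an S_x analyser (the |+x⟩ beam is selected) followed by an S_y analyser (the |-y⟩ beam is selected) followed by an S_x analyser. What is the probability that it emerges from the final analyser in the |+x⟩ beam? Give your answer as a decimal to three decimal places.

0.225

First analyser (S_x): P(|+x⟩) = |⟨+x|ψ⟩|² = 36/40.
After stage 1 the state is |+x⟩; P(|-y⟩) = |⟨-y|+x⟩|² = 1/2.
After stage 2 the state is |-y⟩; P(|+x⟩) = |⟨+x|-y⟩|² = 1/2.
Joint probability = 36/40 × 1/2 × 1/2 = 0.225.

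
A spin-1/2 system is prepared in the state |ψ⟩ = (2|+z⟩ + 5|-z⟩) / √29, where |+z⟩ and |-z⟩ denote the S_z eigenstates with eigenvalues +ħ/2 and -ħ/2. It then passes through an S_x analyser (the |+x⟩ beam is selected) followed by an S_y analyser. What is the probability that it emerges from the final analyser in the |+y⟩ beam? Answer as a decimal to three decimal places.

First analyser (S_x): P(|+x⟩) = |⟨+x|ψ⟩|² = 49/58.
After stage 1 the state is |+x⟩; P(|+y⟩) = |⟨+y|+x⟩|² = 1/2.
Joint probability = 49/58 × 1/2 = 0.422.

0.422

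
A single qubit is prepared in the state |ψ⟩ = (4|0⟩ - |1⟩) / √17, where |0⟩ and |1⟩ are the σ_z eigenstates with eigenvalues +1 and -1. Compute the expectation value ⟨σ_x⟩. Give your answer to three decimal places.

-0.471

⟨σ_x⟩ = 2 Re(a* b)/(|a|²+|b|²) with a = 4, b = -1.
a* b = -4, so ⟨σ_x⟩ = -8/17.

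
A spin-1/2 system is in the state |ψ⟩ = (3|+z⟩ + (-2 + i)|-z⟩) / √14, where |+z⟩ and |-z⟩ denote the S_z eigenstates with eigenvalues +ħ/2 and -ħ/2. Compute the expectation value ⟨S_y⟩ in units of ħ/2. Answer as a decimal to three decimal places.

0.429

⟨σ_y⟩ = 2 Im(a* b)/(|a|²+|b|²) with a = 3, b = (-2 + i).
a* b = (-6 + 3i), so ⟨σ_y⟩ = 6/14.
⟨S_y⟩ = (ħ/2)·⟨σ_y⟩.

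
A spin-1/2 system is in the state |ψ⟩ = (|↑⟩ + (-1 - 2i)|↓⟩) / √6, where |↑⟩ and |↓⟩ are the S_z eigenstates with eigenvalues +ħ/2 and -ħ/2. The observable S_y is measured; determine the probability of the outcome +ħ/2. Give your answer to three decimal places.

|+y⟩ = (|↑⟩ + i|↓⟩)/√2, so ⟨+y|ψ⟩ = (-1 + i) / (√2·√6).
P = |-1 + i|² / 12 = 2/12.

0.167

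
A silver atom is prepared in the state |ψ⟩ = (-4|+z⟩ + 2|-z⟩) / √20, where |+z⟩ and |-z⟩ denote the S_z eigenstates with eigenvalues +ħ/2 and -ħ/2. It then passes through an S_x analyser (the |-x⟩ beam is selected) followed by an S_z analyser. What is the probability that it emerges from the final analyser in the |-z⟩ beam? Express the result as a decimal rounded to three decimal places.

First analyser (S_x): P(|-x⟩) = |⟨-x|ψ⟩|² = 36/40.
After stage 1 the state is |-x⟩; P(|-z⟩) = |⟨-z|-x⟩|² = 1/2.
Joint probability = 36/40 × 1/2 = 0.450.

0.450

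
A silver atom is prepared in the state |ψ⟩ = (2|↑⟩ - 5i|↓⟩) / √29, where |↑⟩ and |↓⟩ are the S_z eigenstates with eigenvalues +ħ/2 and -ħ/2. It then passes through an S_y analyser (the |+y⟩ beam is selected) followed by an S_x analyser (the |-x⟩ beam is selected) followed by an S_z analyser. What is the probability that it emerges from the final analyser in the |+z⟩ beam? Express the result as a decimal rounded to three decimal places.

First analyser (S_y): P(|+y⟩) = |⟨+y|ψ⟩|² = 9/58.
After stage 1 the state is |+y⟩; P(|-x⟩) = |⟨-x|+y⟩|² = 1/2.
After stage 2 the state is |-x⟩; P(|+z⟩) = |⟨+z|-x⟩|² = 1/2.
Joint probability = 9/58 × 1/2 × 1/2 = 0.039.

0.039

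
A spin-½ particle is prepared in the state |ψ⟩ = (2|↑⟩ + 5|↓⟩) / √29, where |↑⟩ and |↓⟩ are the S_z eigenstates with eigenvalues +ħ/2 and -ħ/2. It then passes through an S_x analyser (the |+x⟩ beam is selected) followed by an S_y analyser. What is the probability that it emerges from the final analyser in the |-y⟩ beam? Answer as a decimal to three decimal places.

0.422

First analyser (S_x): P(|+x⟩) = |⟨+x|ψ⟩|² = 49/58.
After stage 1 the state is |+x⟩; P(|-y⟩) = |⟨-y|+x⟩|² = 1/2.
Joint probability = 49/58 × 1/2 = 0.422.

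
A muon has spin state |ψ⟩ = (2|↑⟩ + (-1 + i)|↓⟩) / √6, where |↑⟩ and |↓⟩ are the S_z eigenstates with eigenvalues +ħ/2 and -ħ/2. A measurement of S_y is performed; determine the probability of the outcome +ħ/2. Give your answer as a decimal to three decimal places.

0.833

|+y⟩ = (|↑⟩ + i|↓⟩)/√2, so ⟨+y|ψ⟩ = (3 + i) / (√2·√6).
P = |3 + i|² / 12 = 10/12.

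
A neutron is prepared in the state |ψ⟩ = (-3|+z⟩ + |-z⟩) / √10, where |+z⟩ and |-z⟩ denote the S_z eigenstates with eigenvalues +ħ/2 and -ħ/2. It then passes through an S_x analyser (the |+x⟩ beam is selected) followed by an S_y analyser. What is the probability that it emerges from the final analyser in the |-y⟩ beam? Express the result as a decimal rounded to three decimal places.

0.100

First analyser (S_x): P(|+x⟩) = |⟨+x|ψ⟩|² = 4/20.
After stage 1 the state is |+x⟩; P(|-y⟩) = |⟨-y|+x⟩|² = 1/2.
Joint probability = 4/20 × 1/2 = 0.100.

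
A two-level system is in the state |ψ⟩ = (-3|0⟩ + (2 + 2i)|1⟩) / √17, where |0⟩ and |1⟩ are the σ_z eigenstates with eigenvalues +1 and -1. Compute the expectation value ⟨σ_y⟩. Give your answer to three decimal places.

-0.706

⟨σ_y⟩ = 2 Im(a* b)/(|a|²+|b|²) with a = -3, b = (2 + 2i).
a* b = (-6 - 6i), so ⟨σ_y⟩ = -12/17.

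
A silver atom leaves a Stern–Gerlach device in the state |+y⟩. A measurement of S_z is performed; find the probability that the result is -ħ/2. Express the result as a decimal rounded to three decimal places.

0.500

In the S_z basis, |+y⟩ = (|+z⟩ + i|-z⟩)/√2 and |-z⟩ = |-z⟩.
|⟨-z|+y⟩|² = 1/2.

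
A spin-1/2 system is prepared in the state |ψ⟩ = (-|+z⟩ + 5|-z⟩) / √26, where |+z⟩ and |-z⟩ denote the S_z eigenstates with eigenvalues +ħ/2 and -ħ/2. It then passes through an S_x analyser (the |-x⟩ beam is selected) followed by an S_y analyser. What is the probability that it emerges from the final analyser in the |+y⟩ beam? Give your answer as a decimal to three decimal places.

First analyser (S_x): P(|-x⟩) = |⟨-x|ψ⟩|² = 36/52.
After stage 1 the state is |-x⟩; P(|+y⟩) = |⟨+y|-x⟩|² = 1/2.
Joint probability = 36/52 × 1/2 = 0.346.

0.346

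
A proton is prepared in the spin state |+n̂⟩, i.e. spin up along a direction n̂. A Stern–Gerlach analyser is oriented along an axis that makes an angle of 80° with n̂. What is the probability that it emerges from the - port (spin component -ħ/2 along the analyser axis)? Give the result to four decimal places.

0.4132

For spin-½, the probability of finding spin-up along an axis at angle θ to the initial spin direction is cos²(θ/2); spin-down is sin²(θ/2).
θ = 80°, so P = sin²(40°) ≈ 0.4132.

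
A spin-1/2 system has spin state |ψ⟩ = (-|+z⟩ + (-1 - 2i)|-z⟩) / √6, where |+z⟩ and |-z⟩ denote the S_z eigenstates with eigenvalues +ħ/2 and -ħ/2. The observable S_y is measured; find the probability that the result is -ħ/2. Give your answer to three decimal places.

|-y⟩ = (|+z⟩ - i|-z⟩)/√2, so ⟨-y|ψ⟩ = (1 - i) / (√2·√6).
P = |1 - i|² / 12 = 2/12.

0.167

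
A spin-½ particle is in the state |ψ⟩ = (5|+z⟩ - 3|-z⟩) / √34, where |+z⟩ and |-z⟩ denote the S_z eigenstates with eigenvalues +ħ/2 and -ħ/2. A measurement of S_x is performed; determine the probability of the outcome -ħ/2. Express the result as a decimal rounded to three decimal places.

|-x⟩ = (|+z⟩ - |-z⟩)/√2, so ⟨-x|ψ⟩ = (8) / (√2·√34).
P = |8|² / 68 = 64/68.

0.941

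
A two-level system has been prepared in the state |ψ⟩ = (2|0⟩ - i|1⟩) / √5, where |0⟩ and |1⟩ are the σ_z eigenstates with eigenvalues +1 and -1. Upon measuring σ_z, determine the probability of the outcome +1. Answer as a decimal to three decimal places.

0.800

The +1 outcome corresponds to |0⟩. Its amplitude in |ψ⟩ is 2/√5.
P = |2|² / 5 = 4/5.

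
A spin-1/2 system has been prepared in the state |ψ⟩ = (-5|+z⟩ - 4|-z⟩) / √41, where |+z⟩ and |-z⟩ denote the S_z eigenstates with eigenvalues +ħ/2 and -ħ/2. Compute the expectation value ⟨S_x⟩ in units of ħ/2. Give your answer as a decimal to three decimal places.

⟨σ_x⟩ = 2 Re(a* b)/(|a|²+|b|²) with a = -5, b = -4.
a* b = 20, so ⟨σ_x⟩ = 40/41.
⟨S_x⟩ = (ħ/2)·⟨σ_x⟩.

0.976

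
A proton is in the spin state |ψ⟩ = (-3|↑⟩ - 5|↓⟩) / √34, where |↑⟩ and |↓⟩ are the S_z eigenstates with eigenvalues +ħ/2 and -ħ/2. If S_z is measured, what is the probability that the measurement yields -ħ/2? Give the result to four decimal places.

The -ħ/2 outcome corresponds to |↓⟩. Its amplitude in |ψ⟩ is -5/√34.
P = |-5|² / 34 = 25/34.

0.7353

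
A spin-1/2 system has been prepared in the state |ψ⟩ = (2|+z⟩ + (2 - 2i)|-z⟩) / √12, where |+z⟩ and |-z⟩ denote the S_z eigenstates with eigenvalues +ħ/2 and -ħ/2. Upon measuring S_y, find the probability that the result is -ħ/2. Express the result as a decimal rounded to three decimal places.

0.833

|-y⟩ = (|+z⟩ - i|-z⟩)/√2, so ⟨-y|ψ⟩ = (4 + 2i) / (√2·√12).
P = |4 + 2i|² / 24 = 20/24.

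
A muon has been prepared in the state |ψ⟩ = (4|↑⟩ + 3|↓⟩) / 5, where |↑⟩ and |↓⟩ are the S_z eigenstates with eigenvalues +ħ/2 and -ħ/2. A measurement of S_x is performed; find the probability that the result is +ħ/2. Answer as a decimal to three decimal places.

|+x⟩ = (|↑⟩ + |↓⟩)/√2, so ⟨+x|ψ⟩ = (7) / (√2·5).
P = |7|² / 50 = 49/50.

0.980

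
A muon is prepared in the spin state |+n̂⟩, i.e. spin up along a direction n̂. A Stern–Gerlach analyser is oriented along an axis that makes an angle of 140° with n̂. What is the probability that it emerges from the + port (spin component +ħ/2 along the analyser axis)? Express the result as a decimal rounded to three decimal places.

0.117

For spin-½, the probability of finding spin-up along an axis at angle θ to the initial spin direction is cos²(θ/2); spin-down is sin²(θ/2).
θ = 140°, so P = cos²(70°) ≈ 0.117.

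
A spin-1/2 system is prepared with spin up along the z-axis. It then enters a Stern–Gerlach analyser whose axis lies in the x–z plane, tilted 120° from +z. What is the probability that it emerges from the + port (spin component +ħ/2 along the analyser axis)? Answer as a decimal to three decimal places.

0.250

For spin-½, the probability of finding spin-up along an axis at angle θ to the initial spin direction is cos²(θ/2); spin-down is sin²(θ/2).
θ = 120°, so P = cos²(60°) ≈ 0.250.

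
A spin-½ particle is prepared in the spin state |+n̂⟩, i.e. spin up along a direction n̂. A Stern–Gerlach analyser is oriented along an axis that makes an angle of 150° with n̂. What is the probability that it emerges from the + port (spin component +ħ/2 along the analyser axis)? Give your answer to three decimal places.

0.067

For spin-½, the probability of finding spin-up along an axis at angle θ to the initial spin direction is cos²(θ/2); spin-down is sin²(θ/2).
θ = 150°, so P = cos²(75°) ≈ 0.067.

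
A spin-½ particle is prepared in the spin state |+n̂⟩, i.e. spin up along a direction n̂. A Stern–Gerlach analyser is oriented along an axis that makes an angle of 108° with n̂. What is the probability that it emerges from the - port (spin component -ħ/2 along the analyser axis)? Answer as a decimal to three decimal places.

For spin-½, the probability of finding spin-up along an axis at angle θ to the initial spin direction is cos²(θ/2); spin-down is sin²(θ/2).
θ = 108°, so P = sin²(54°) ≈ 0.655.

0.655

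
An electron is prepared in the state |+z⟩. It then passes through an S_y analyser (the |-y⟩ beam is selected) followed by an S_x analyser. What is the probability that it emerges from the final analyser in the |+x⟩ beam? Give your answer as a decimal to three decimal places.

0.250

First analyser (S_y): from |+z⟩, P(|-y⟩) = 1/2.
After stage 1 the state is |-y⟩; P(|+x⟩) = |⟨+x|-y⟩|² = 1/2.
Joint probability = 1/2 × 1/2 = 0.250.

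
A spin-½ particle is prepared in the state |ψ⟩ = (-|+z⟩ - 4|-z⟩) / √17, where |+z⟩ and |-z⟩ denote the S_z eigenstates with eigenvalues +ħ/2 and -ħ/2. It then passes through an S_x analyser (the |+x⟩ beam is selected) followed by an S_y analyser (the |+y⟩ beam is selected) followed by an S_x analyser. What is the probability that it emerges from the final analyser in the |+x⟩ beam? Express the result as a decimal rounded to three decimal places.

0.184

First analyser (S_x): P(|+x⟩) = |⟨+x|ψ⟩|² = 25/34.
After stage 1 the state is |+x⟩; P(|+y⟩) = |⟨+y|+x⟩|² = 1/2.
After stage 2 the state is |+y⟩; P(|+x⟩) = |⟨+x|+y⟩|² = 1/2.
Joint probability = 25/34 × 1/2 × 1/2 = 0.184.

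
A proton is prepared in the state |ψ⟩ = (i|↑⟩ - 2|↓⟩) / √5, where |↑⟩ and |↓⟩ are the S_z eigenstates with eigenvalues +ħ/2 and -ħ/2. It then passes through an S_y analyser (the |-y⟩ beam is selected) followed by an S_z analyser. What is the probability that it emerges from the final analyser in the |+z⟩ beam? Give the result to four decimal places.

0.0500

First analyser (S_y): P(|-y⟩) = |⟨-y|ψ⟩|² = 1/10.
After stage 1 the state is |-y⟩; P(|+z⟩) = |⟨+z|-y⟩|² = 1/2.
Joint probability = 1/10 × 1/2 = 0.0500.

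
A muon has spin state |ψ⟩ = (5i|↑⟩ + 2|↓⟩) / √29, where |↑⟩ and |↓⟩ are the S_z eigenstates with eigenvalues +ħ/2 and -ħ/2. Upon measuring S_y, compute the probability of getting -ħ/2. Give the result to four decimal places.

0.8448

|-y⟩ = (|↑⟩ - i|↓⟩)/√2, so ⟨-y|ψ⟩ = (7i) / (√2·√29).
P = |7i|² / 58 = 49/58.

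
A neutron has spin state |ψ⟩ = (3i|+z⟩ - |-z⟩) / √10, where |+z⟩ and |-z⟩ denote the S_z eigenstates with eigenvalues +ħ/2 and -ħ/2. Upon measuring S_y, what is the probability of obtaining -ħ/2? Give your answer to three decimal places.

|-y⟩ = (|+z⟩ - i|-z⟩)/√2, so ⟨-y|ψ⟩ = (2i) / (√2·√10).
P = |2i|² / 20 = 4/20.

0.200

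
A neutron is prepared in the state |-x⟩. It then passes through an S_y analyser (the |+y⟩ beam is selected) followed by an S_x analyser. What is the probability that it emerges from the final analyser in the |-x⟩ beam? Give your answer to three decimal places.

0.250

First analyser (S_y): from |-x⟩, P(|+y⟩) = 1/2.
After stage 1 the state is |+y⟩; P(|-x⟩) = |⟨-x|+y⟩|² = 1/2.
Joint probability = 1/2 × 1/2 = 0.250.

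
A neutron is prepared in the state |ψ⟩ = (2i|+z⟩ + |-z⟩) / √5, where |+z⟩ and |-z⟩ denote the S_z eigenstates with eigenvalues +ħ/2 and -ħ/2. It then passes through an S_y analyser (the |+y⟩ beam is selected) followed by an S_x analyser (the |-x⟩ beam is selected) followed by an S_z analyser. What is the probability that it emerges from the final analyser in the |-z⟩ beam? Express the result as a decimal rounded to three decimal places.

First analyser (S_y): P(|+y⟩) = |⟨+y|ψ⟩|² = 1/10.
After stage 1 the state is |+y⟩; P(|-x⟩) = |⟨-x|+y⟩|² = 1/2.
After stage 2 the state is |-x⟩; P(|-z⟩) = |⟨-z|-x⟩|² = 1/2.
Joint probability = 1/10 × 1/2 × 1/2 = 0.025.

0.025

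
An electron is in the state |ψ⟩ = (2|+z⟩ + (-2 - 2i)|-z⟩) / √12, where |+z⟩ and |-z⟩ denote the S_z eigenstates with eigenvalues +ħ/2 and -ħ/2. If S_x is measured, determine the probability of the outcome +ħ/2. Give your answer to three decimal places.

0.167

|+x⟩ = (|+z⟩ + |-z⟩)/√2, so ⟨+x|ψ⟩ = (-2i) / (√2·√12).
P = |-2i|² / 24 = 4/24.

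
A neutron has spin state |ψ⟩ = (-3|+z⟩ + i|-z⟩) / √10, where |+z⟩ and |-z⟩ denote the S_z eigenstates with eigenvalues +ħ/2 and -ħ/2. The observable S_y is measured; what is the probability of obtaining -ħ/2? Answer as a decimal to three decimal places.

0.800

|-y⟩ = (|+z⟩ - i|-z⟩)/√2, so ⟨-y|ψ⟩ = (-4) / (√2·√10).
P = |-4|² / 20 = 16/20.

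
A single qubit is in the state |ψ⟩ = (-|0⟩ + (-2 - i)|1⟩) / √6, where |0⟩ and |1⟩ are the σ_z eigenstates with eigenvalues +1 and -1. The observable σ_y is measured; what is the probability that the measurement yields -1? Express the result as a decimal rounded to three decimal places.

0.333

|-y⟩ = (|0⟩ - i|1⟩)/√2, so ⟨-y|ψ⟩ = (-2i) / (√2·√6).
P = |-2i|² / 12 = 4/12.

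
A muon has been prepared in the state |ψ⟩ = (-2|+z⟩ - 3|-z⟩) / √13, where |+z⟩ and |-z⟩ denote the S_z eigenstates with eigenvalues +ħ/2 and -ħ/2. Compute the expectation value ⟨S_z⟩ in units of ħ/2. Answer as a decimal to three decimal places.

⟨σ_z⟩ = |a|² - |b|² divided by |a|²+|b|², with a, b the |+z⟩, |-z⟩ amplitudes.
= (4 - 9)/13 = -5/13.
⟨S_z⟩ = (ħ/2)·⟨σ_z⟩.

-0.385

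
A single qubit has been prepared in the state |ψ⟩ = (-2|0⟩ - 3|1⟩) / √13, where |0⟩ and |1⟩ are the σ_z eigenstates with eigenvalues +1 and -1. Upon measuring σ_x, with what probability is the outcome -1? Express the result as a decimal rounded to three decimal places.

|-x⟩ = (|0⟩ - |1⟩)/√2, so ⟨-x|ψ⟩ = (1) / (√2·√13).
P = |1|² / 26 = 1/26.

0.038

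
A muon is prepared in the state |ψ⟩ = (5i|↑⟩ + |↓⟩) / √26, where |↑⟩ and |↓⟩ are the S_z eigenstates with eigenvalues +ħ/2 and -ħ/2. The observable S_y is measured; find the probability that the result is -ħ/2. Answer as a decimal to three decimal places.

0.692

|-y⟩ = (|↑⟩ - i|↓⟩)/√2, so ⟨-y|ψ⟩ = (6i) / (√2·√26).
P = |6i|² / 52 = 36/52.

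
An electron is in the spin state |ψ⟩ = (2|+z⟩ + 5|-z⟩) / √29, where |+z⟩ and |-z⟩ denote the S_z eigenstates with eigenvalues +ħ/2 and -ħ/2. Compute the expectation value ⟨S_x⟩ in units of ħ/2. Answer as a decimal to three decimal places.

⟨σ_x⟩ = 2 Re(a* b)/(|a|²+|b|²) with a = 2, b = 5.
a* b = 10, so ⟨σ_x⟩ = 20/29.
⟨S_x⟩ = (ħ/2)·⟨σ_x⟩.

0.690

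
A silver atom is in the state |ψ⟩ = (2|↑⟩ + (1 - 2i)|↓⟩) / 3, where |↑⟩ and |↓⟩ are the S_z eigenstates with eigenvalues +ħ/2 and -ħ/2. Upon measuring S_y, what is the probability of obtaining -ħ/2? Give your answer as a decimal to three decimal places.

|-y⟩ = (|↑⟩ - i|↓⟩)/√2, so ⟨-y|ψ⟩ = (4 + i) / (√2·3).
P = |4 + i|² / 18 = 17/18.

0.944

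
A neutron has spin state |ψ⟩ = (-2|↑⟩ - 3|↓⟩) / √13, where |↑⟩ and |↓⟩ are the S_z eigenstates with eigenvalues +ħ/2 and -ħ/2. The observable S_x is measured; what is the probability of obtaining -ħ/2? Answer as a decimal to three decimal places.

|-x⟩ = (|↑⟩ - |↓⟩)/√2, so ⟨-x|ψ⟩ = (1) / (√2·√13).
P = |1|² / 26 = 1/26.

0.038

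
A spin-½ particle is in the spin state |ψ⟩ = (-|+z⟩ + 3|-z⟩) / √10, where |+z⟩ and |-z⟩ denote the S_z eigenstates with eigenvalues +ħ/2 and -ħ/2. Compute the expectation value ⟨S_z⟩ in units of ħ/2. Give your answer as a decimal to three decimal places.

⟨σ_z⟩ = |a|² - |b|² divided by |a|²+|b|², with a, b the |+z⟩, |-z⟩ amplitudes.
= (1 - 9)/10 = -8/10.
⟨S_z⟩ = (ħ/2)·⟨σ_z⟩.

-0.800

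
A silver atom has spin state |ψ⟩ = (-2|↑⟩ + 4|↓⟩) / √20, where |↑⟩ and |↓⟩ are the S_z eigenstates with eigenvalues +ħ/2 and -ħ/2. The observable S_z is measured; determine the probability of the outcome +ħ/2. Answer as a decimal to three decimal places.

The +ħ/2 outcome corresponds to |↑⟩. Its amplitude in |ψ⟩ is -2/√20.
P = |-2|² / 20 = 4/20.

0.200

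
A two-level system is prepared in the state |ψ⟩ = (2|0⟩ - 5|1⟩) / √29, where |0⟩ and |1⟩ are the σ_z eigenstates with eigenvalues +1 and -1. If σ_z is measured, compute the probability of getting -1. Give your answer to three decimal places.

The -1 outcome corresponds to |1⟩. Its amplitude in |ψ⟩ is -5/√29.
P = |-5|² / 29 = 25/29.

0.862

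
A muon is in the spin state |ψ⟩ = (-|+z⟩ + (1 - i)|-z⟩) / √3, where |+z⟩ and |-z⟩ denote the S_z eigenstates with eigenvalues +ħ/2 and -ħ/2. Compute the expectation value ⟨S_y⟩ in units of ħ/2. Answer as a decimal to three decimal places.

⟨σ_y⟩ = 2 Im(a* b)/(|a|²+|b|²) with a = -1, b = (1 - i).
a* b = (-1 + i), so ⟨σ_y⟩ = 2/3.
⟨S_y⟩ = (ħ/2)·⟨σ_y⟩.

0.667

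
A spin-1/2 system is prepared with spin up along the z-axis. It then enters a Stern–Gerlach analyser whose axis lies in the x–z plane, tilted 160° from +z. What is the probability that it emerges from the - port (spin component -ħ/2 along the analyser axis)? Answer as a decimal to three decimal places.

For spin-½, the probability of finding spin-up along an axis at angle θ to the initial spin direction is cos²(θ/2); spin-down is sin²(θ/2).
θ = 160°, so P = sin²(80°) ≈ 0.970.

0.970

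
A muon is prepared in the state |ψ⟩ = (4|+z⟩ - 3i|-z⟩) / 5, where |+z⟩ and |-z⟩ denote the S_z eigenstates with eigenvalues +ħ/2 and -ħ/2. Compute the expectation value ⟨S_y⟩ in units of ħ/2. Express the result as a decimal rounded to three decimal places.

-0.960

⟨σ_y⟩ = 2 Im(a* b)/(|a|²+|b|²) with a = 4, b = -3i.
a* b = -12i, so ⟨σ_y⟩ = -24/25.
⟨S_y⟩ = (ħ/2)·⟨σ_y⟩.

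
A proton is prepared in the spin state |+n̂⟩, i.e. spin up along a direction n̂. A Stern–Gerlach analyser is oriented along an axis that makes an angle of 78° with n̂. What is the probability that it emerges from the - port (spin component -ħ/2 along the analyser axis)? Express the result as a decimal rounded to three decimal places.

0.396

For spin-½, the probability of finding spin-up along an axis at angle θ to the initial spin direction is cos²(θ/2); spin-down is sin²(θ/2).
θ = 78°, so P = sin²(39°) ≈ 0.396.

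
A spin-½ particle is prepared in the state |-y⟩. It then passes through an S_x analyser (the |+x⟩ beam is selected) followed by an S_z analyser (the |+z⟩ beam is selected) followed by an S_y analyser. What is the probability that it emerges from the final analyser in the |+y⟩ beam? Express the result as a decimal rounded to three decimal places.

0.125

First analyser (S_x): from |-y⟩, P(|+x⟩) = 1/2.
After stage 1 the state is |+x⟩; P(|+z⟩) = |⟨+z|+x⟩|² = 1/2.
After stage 2 the state is |+z⟩; P(|+y⟩) = |⟨+y|+z⟩|² = 1/2.
Joint probability = 1/2 × 1/2 × 1/2 = 0.125.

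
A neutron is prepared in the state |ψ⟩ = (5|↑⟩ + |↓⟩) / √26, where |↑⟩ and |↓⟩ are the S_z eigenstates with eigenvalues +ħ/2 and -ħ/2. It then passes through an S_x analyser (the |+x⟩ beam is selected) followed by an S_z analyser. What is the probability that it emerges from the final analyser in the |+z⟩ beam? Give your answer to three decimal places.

First analyser (S_x): P(|+x⟩) = |⟨+x|ψ⟩|² = 36/52.
After stage 1 the state is |+x⟩; P(|+z⟩) = |⟨+z|+x⟩|² = 1/2.
Joint probability = 36/52 × 1/2 = 0.346.

0.346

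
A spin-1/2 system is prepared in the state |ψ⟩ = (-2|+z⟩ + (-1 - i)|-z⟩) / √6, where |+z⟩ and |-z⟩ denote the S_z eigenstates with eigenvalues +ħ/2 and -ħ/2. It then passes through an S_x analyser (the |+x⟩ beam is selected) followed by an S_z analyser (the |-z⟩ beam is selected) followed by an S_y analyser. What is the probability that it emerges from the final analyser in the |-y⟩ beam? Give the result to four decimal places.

First analyser (S_x): P(|+x⟩) = |⟨+x|ψ⟩|² = 10/12.
After stage 1 the state is |+x⟩; P(|-z⟩) = |⟨-z|+x⟩|² = 1/2.
After stage 2 the state is |-z⟩; P(|-y⟩) = |⟨-y|-z⟩|² = 1/2.
Joint probability = 10/12 × 1/2 × 1/2 = 0.2083.

0.2083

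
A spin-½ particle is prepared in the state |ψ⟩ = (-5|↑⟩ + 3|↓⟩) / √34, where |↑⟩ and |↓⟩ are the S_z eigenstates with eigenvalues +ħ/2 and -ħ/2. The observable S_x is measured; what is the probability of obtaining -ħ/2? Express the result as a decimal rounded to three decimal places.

|-x⟩ = (|↑⟩ - |↓⟩)/√2, so ⟨-x|ψ⟩ = (-8) / (√2·√34).
P = |-8|² / 68 = 64/68.

0.941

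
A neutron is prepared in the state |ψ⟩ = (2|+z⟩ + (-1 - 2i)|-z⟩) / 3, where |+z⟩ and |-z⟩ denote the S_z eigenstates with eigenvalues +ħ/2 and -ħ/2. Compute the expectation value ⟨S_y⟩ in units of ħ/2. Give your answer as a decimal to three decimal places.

⟨σ_y⟩ = 2 Im(a* b)/(|a|²+|b|²) with a = 2, b = (-1 - 2i).
a* b = (-2 - 4i), so ⟨σ_y⟩ = -8/9.
⟨S_y⟩ = (ħ/2)·⟨σ_y⟩.

-0.889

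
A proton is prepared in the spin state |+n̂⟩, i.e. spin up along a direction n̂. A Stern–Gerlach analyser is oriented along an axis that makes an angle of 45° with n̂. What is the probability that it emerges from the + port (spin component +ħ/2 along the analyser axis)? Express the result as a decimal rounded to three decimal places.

0.854

For spin-½, the probability of finding spin-up along an axis at angle θ to the initial spin direction is cos²(θ/2); spin-down is sin²(θ/2).
θ = 45°, so P = cos²(22.5°) ≈ 0.854.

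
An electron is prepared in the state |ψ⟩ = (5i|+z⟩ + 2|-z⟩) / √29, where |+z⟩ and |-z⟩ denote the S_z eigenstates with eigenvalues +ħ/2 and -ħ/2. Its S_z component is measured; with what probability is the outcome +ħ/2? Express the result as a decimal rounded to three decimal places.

The +ħ/2 outcome corresponds to |+z⟩. Its amplitude in |ψ⟩ is 5i/√29.
P = |5i|² / 29 = 25/29.

0.862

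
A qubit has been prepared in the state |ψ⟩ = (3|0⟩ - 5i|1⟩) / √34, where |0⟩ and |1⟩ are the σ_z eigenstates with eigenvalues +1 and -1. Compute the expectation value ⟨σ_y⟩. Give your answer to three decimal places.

⟨σ_y⟩ = 2 Im(a* b)/(|a|²+|b|²) with a = 3, b = -5i.
a* b = -15i, so ⟨σ_y⟩ = -30/34.

-0.882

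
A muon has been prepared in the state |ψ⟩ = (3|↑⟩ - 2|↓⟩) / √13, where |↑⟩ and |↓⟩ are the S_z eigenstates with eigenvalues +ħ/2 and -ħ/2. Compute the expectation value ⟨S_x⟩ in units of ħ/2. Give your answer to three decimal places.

-0.923

⟨σ_x⟩ = 2 Re(a* b)/(|a|²+|b|²) with a = 3, b = -2.
a* b = -6, so ⟨σ_x⟩ = -12/13.
⟨S_x⟩ = (ħ/2)·⟨σ_x⟩.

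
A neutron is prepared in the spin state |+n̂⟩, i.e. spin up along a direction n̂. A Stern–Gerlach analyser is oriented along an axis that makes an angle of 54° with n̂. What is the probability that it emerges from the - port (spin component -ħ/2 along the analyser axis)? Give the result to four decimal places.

For spin-½, the probability of finding spin-up along an axis at angle θ to the initial spin direction is cos²(θ/2); spin-down is sin²(θ/2).
θ = 54°, so P = sin²(27°) ≈ 0.2061.

0.2061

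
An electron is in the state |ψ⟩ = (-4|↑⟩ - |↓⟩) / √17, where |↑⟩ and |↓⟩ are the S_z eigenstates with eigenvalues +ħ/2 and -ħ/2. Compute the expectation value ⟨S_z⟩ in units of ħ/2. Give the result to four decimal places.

0.8824

⟨σ_z⟩ = |a|² - |b|² divided by |a|²+|b|², with a, b the |↑⟩, |↓⟩ amplitudes.
= (16 - 1)/17 = 15/17.
⟨S_z⟩ = (ħ/2)·⟨σ_z⟩.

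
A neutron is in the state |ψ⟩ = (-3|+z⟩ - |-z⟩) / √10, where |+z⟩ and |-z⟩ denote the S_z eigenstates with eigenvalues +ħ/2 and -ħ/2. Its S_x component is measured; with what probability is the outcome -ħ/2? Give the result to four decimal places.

0.2000

|-x⟩ = (|+z⟩ - |-z⟩)/√2, so ⟨-x|ψ⟩ = (-2) / (√2·√10).
P = |-2|² / 20 = 4/20.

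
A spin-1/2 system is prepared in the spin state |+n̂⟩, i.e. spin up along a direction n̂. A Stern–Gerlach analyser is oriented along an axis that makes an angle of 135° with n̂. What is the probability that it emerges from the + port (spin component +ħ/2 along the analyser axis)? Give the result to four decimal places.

0.1464

For spin-½, the probability of finding spin-up along an axis at angle θ to the initial spin direction is cos²(θ/2); spin-down is sin²(θ/2).
θ = 135°, so P = cos²(67.5°) ≈ 0.1464.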